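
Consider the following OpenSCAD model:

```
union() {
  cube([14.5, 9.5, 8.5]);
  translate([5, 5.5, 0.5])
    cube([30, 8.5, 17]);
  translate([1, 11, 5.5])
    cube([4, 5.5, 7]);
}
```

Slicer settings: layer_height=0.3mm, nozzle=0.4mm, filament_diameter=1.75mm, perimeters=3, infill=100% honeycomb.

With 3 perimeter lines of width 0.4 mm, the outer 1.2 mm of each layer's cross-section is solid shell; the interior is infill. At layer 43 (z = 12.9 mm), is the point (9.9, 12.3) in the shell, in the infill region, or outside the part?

At z = 12.9 mm: the cube is absent (z outside [0, 8.5]); the 30×8.5 cube at (5, 5.5) contributes its full rectangle; the cube at (1, 11) is not intersected at this z (z outside [5.5, 12.5]); Combining (union): only the 30×8.5 cube at (5, 5.5) is present, so the union is just that shape — 1 connected region. Overall, the cross-section is a single solid region. The nearest boundary edge runs (35.00, 14.00)→(5.00, 14.00); distance from the point to it = 1.70 mm. The point is inside the cross-section and 1.70 mm from the nearest boundary — more than the 1.2 mm shell width (3 × 0.4), so it's in the infill interior.

infill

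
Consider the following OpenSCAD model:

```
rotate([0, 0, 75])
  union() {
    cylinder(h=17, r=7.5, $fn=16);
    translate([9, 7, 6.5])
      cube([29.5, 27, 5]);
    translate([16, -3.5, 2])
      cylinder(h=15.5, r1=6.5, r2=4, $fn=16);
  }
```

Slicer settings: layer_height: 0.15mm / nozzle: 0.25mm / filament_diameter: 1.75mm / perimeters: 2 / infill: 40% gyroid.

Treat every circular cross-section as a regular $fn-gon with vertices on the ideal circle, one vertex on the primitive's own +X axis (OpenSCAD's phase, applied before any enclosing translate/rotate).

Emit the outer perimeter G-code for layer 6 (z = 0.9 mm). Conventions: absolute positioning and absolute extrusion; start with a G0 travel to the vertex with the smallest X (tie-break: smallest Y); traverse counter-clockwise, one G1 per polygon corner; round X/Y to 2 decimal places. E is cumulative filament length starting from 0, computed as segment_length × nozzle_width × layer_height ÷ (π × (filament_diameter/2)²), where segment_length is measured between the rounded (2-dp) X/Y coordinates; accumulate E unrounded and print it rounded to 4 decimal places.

G0 X-7.44 Y-0.98 Z0.90
G1 X-6.50 Y-3.75 E0.0456
G1 X-4.57 Y-5.95 E0.0912
G1 X-1.94 Y-7.24 E0.1369
G1 X0.98 Y-7.44 E0.1825
G1 X3.75 Y-6.50 E0.2281
G1 X5.95 Y-4.57 E0.2738
G1 X7.24 Y-1.94 E0.3194
G1 X7.44 Y0.98 E0.3651
G1 X6.50 Y3.75 E0.4107
G1 X4.57 Y5.95 E0.4563
G1 X1.94 Y7.24 E0.5020
G1 X-0.98 Y7.44 E0.5476
G1 X-3.75 Y6.50 E0.5932
G1 X-5.95 Y4.57 E0.6388
G1 X-7.24 Y1.94 E0.6845
G1 X-7.44 Y-0.98 E0.7301

At z = 0.9 mm: the r=7.5 cylinder gives a regular 16-gon of circumradius 7.5 (constant along its height); the cube at (9, 7) is absent (z outside [6.5, 11.5]); the cone at (16, -3.5) does not reach this height (z outside [2, 17.5]); Taking the union: only the r=7.5 cylinder is present, so the union is just that shape — 1 connected region; (whole slice rotated 75° about Z — lengths, areas and connectivity unchanged). The outline is a single polygon with 16 vertices. Extrusion per mm of travel: 0.25 × 0.15 / (π × 0.875²) = 0.015591. Accumulating E over each segment gives final E = 0.7301.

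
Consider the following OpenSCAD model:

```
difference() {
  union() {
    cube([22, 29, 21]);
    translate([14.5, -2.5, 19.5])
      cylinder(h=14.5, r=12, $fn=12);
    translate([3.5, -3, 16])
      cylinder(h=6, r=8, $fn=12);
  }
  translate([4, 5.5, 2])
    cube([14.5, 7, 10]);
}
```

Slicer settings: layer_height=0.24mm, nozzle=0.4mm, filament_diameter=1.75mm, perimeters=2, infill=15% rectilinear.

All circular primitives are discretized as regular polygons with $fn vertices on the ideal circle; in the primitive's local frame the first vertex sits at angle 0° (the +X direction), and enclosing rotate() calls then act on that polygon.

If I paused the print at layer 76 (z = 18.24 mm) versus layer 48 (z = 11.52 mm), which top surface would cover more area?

layer 76 (z = 18.24 mm)

Layer 76 (z = 18.24): the 22×29 cube contributes its full rectangle (area 638.00 mm²); the cylinder at (14.5, -2.5) is not intersected at this z (z outside [19.5, 34]); the cylinder at (3.5, -3): section is a regular 12-gon, circumradius r=8 (area = (12/2)·8.000²·sin(360°/12) = 192.00 mm²); Taking the union: the regions partially overlap — summed areas 830.00 mm² minus the doubly-counted overlap 41.06 mm² gives 788.94 mm² — area = 788.94 mm²; the cube at (4, 5.5) does not reach this height (z outside [2, 12]); After the difference (first − rest): none of the subtracted shapes is present at this height, so that combined region is unchanged — area = 788.94 mm². So its area = 788.94 mm². Layer 48 (z = 11.52): the cube is present — its section is the full 22×29 rectangle (area 638.00 mm²); the cylinder at (14.5, -2.5) is not intersected at this z (z outside [19.5, 34]); the cylinder at (3.5, -3) is absent (z outside [16, 22]); Merging all regions: only the 22×29 cube is present, so the union is just that shape — area = 638.00 mm²; the cube at (4, 5.5) (footprint 14.5×7) is included at this height (area 101.50 mm²); Subtracting the remaining from the first: starting from that combined region (638.00 mm²), the 14.5×7 cube at (4, 5.5) lies wholly inside it (removes its full 101.50 mm² and its 43.00 mm outline becomes a hole wall) — area = 536.50 mm². So its area = 536.50 mm². Layer 76 is larger (788.94 vs 536.50 mm²).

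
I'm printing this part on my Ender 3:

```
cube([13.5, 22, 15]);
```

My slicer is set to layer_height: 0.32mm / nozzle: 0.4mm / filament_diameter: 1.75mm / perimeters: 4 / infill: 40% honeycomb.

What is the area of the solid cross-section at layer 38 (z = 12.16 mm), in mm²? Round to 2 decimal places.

At z = 12.16 mm: the cube (footprint 13.5×22) is included at this height (area 297.00 mm²). Overall, the cross-section is a single solid region. Net area = 297.00 mm².

297.00 mm²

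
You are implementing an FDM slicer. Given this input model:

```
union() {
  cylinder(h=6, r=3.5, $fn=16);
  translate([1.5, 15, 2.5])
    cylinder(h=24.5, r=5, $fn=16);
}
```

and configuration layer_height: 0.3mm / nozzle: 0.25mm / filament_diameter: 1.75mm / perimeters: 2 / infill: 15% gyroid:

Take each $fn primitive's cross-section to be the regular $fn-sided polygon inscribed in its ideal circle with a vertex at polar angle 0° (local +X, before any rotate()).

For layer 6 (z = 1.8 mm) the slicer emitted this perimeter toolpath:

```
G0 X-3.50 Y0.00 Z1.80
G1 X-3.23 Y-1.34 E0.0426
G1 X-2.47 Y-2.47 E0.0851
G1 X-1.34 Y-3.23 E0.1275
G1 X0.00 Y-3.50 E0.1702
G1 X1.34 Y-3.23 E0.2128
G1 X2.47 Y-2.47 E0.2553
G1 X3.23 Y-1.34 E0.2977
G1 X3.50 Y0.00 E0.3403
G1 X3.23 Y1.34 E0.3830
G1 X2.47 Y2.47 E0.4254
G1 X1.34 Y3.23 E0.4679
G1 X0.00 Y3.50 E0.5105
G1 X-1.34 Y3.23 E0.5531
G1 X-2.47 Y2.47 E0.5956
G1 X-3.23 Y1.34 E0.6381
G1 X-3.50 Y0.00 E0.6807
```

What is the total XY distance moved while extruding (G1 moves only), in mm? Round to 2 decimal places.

21.83 mm

Sum the Euclidean lengths of each G1 segment: total = 21.83 mm.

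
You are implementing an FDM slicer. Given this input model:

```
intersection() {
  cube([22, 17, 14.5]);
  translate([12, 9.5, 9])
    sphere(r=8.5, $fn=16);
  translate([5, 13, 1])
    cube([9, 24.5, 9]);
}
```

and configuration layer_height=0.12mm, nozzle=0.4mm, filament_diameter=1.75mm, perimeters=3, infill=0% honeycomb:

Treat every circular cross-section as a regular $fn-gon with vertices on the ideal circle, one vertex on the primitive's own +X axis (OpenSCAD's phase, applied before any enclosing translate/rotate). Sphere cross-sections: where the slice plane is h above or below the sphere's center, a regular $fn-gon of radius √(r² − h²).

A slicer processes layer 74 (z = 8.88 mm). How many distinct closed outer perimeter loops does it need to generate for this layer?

1

At z = 8.88 mm: the 22×17 cube contributes its full rectangle; the r=8.5 sphere at (12, 9.5) slices to a regular 16-gon of circumradius 8.499 (√(r²−h²) with h=0.12 from center); the cube at (5, 13) is present — its section is the full 9×24.5 rectangle; Taking the intersection: the r=8.5 sphere at (12, 9.5) partially overlaps the 22×17 cube; clipping to the common part keeps 216.57 mm²; the 9×24.5 cube at (5, 13) partially overlaps the running intersection; clipping to the common part keeps 32.13 mm² — 1 connected region. The result has 1 disconnected region.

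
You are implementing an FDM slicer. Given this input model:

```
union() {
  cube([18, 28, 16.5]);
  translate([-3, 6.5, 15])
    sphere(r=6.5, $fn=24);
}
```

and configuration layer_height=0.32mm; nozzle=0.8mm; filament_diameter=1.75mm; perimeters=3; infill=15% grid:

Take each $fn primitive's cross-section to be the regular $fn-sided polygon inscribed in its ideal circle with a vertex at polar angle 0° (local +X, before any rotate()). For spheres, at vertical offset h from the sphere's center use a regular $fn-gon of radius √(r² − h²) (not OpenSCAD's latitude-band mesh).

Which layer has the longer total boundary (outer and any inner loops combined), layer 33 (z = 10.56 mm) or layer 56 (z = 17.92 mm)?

layer 33 (z = 10.56 mm)

Layer 33 (z = 10.56): the cube is present — its section is the full 18×28 rectangle (perimeter 92.00 mm); the r=6.5 sphere at (-3, 6.5) contributes a regular 24-gon of circumradius √(6.5²−4.44²) = 4.747 (perimeter = 2·24·4.747·sin(180°/24) = 29.74 mm); Combining (union): the regions partially overlap (shared area 8.72 mm²), so the edge portions inside another operand are dropped and the merged outline is re-measured after clipping — boundary = 106.15 mm. So its perimeter = 106.15 mm. Layer 56 (z = 17.92): the cube is absent (z outside [0, 16.5]); the r=6.5 sphere at (-3, 6.5) contributes a regular 24-gon of circumradius √(6.5²−2.92²) = 5.807 (perimeter = 2·24·5.807·sin(180°/24) = 36.38 mm); Merging all regions: only the r=6.5 sphere at (-3, 6.5) is present, so the union is just that shape — boundary = 36.38 mm. So its perimeter = 36.38 mm. Layer 33 is larger (106.15 vs 36.38 mm).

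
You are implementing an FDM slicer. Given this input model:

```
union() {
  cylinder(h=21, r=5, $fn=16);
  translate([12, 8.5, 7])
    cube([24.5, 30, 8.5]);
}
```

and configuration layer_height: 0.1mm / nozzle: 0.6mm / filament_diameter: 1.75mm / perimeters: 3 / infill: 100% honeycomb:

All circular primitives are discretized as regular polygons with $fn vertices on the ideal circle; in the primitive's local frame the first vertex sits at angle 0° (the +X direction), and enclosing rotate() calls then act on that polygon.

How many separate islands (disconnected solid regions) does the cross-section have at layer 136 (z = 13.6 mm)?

2

At z = 13.6 mm: the cylinder: section is a regular 16-gon, circumradius r=5; the 24.5×30 cube at (12, 8.5) contributes its full rectangle; Merging all regions: the 2 present regions are separate (no shared area or edge), so areas and boundary lengths simply add and each stays a separate island — 2 connected regions. Overall, the cross-section has 2 separate islands. Island count = 2.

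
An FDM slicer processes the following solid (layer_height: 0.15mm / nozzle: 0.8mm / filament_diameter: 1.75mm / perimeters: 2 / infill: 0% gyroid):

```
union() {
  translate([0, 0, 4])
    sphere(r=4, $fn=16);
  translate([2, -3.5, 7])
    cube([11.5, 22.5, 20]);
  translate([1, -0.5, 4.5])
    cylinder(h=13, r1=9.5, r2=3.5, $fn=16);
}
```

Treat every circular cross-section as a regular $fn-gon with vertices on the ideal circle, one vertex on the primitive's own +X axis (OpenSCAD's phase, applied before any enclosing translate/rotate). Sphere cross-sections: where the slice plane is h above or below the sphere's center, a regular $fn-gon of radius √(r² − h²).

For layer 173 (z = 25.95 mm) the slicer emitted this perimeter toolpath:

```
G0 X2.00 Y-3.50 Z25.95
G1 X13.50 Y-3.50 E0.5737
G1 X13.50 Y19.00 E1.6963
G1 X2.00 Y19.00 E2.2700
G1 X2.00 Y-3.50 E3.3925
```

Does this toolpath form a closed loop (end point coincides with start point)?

Start point (G0): (2.00, -3.50). End point (last G1): the path returns to the start — closed.

yes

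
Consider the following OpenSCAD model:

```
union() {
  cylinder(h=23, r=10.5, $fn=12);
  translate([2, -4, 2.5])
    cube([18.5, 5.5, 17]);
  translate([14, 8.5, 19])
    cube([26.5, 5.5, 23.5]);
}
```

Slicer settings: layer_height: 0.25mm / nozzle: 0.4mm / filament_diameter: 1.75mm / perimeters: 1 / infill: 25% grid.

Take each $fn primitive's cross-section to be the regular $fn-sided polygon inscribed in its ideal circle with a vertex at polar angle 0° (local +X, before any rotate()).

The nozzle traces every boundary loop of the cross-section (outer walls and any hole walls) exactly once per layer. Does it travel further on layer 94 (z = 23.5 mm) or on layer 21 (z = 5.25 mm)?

Layer 94 (z = 23.5): the cylinder is absent (z outside [0, 23]); the cube at (2, -4) is not intersected at this z (z outside [2.5, 19.5]); the cube at (14, 8.5) is present — its section is the full 26.5×5.5 rectangle (perimeter 64.00 mm); Merging all regions: only the 26.5×5.5 cube at (14, 8.5) is present, so the union is just that shape — boundary = 64.00 mm. So its perimeter = 64.00 mm. Layer 21 (z = 5.25): the r=10.5 cylinder gives a regular 12-gon of circumradius 10.5 (constant along its height) (perimeter = 2·12·10.500·sin(180°/12) = 65.22 mm); the cube at (2, -4) is present — its section is the full 18.5×5.5 rectangle (perimeter 48.00 mm); the cube at (14, 8.5) is absent (z outside [19, 42.5]); Merging all regions: the regions partially overlap (shared area 44.30 mm²), so the edge portions inside another operand are dropped and the merged outline is re-measured after clipping — boundary = 86.50 mm. So its perimeter = 86.50 mm. Layer 21 is larger (86.50 vs 64.00 mm).

layer 21 (z = 5.25 mm)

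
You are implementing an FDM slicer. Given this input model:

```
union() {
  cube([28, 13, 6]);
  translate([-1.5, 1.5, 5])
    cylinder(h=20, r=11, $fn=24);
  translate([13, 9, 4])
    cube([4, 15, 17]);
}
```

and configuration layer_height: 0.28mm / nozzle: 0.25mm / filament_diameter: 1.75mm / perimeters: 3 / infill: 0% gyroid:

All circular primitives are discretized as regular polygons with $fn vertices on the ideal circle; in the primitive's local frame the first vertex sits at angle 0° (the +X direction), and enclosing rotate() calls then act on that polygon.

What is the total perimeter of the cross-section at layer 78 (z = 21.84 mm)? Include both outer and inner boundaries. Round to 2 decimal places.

68.92 mm

At z = 21.84 mm: the cube is absent (z outside [0, 6]); the cylinder at (-1.5, 1.5): section is a regular 24-gon, circumradius r=11 (perimeter = 2·24·11.000·sin(180°/24) = 68.92 mm); the cube at (13, 9) is absent (z outside [4, 21]); Merging all regions: only the r=11 cylinder at (-1.5, 1.5) is present, so the union is just that shape — boundary = 68.92 mm. Overall, the cross-section is a single solid region. Total boundary length (outer) = 68.92 mm.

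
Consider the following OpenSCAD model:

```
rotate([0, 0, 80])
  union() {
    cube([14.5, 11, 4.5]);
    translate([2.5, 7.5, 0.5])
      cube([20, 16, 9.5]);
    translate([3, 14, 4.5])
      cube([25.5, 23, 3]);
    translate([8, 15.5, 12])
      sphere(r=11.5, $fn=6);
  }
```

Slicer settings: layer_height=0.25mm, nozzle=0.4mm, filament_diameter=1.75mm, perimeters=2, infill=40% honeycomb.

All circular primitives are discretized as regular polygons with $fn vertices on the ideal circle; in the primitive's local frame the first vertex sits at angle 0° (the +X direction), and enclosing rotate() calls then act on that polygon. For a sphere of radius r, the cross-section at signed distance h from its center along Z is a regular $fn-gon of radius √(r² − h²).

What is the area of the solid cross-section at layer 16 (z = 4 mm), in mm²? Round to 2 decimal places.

At z = 4 mm: the 14.5×11 cube contributes its full rectangle (area 159.50 mm²); the cube at (2.5, 7.5) (footprint 20×16) is included at this height (area 320.00 mm²); the cube at (3, 14) does not reach this height (z outside [4.5, 7.5]); the r=11.5 sphere at (8, 15.5) slices to a regular 6-gon of circumradius 8.261 (√(r²−h²) with h=8 from center) (area = (6/2)·8.261²·sin(360°/6) = 177.32 mm²); Merging all regions: the regions partially overlap — summed areas 656.82 mm² minus the doubly-counted overlap 206.13 mm² gives 450.68 mm² — area = 450.68 mm²; (rotated 80° about Z; rotation is an isometry so areas/perimeters/island counts are preserved). Overall, the cross-section is a single solid region. Net area = 450.68 mm².

450.68 mm²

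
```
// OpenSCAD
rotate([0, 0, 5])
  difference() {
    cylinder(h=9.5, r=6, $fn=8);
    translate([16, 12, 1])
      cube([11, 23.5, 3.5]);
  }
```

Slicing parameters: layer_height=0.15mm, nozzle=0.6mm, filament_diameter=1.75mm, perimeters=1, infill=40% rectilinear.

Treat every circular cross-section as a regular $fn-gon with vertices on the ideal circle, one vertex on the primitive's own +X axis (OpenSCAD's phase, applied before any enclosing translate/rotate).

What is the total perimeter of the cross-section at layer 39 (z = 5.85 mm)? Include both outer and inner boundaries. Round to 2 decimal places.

36.74 mm

At z = 5.85 mm: the r=6 cylinder gives a regular 8-gon of circumradius 6 (constant along its height) (perimeter = 2·8·6.000·sin(180°/8) = 36.74 mm); the cube at (16, 12) does not reach this height (z outside [1, 4.5]); Taking the first minus the rest: none of the subtracted shapes is present at this height, so the r=6 cylinder is unchanged — boundary = 36.74 mm; (rotated 5° about Z; rotation is an isometry so areas/perimeters/island counts are preserved). Overall, the cross-section is a single solid region. Total boundary length (outer) = 36.74 mm.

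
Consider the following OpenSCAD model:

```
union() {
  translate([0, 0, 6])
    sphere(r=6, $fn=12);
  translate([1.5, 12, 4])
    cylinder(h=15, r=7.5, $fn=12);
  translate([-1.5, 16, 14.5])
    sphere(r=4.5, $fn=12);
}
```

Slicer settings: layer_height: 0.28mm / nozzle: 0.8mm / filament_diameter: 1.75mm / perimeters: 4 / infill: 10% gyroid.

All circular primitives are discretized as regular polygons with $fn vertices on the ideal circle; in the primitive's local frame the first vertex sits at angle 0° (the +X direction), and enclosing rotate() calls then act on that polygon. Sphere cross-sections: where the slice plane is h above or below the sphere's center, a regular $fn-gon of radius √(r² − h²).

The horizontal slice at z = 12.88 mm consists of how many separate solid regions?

At z = 12.88 mm: the sphere is absent (|z−center|=6.880 > r=6); the r=7.5 cylinder at (1.5, 12) gives a regular 12-gon of circumradius 7.5 (constant along its height); the r=4.5 sphere at (-1.5, 16) contributes a regular 12-gon of circumradius √(4.5²−1.62²) = 4.198; Taking the union: the regions partially overlap (shared area 42.11 mm²), so overlapping operands fuse into one piece — 1 connected region. The result has 1 disconnected region.

1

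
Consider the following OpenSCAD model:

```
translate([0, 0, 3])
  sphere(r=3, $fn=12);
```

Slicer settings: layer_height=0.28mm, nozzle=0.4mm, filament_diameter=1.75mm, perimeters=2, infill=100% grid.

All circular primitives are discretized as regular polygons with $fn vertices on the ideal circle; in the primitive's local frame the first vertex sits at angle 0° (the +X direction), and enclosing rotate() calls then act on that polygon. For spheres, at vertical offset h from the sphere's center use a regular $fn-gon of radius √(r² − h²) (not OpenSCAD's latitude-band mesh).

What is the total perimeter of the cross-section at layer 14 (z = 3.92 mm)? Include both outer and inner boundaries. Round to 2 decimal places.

At z = 3.92 mm: the r=3 sphere slices to a regular 12-gon of circumradius 2.855 (√(r²−h²) with h=0.92 from center) (perimeter = 2·12·2.855·sin(180°/12) = 17.74 mm). Overall, the cross-section is a single solid region. Total boundary length (outer) = 17.74 mm.

17.74 mm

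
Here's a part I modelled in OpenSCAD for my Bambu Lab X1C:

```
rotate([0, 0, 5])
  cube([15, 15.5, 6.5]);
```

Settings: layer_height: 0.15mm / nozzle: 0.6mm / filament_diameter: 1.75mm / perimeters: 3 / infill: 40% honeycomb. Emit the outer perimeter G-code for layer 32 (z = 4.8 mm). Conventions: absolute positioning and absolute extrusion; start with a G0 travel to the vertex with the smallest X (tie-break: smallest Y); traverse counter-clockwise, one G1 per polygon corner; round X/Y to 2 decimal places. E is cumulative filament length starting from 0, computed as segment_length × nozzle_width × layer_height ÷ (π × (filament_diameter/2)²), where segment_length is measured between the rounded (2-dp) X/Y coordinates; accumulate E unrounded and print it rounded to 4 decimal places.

At z = 4.8 mm: the cube (footprint 15×15.5) is included at this height; (whole slice rotated 5° about Z — lengths, areas and connectivity unchanged). The outline is a single polygon with 4 vertices. Extrusion per mm of travel: 0.6 × 0.15 / (π × 0.875²) = 0.037418. Accumulating E over each segment gives final E = 2.2822.

G0 X-1.35 Y15.44 Z4.80
G1 X0.00 Y0.00 E0.5799
G1 X14.94 Y1.31 E1.1411
G1 X13.59 Y16.75 E1.7210
G1 X-1.35 Y15.44 E2.2822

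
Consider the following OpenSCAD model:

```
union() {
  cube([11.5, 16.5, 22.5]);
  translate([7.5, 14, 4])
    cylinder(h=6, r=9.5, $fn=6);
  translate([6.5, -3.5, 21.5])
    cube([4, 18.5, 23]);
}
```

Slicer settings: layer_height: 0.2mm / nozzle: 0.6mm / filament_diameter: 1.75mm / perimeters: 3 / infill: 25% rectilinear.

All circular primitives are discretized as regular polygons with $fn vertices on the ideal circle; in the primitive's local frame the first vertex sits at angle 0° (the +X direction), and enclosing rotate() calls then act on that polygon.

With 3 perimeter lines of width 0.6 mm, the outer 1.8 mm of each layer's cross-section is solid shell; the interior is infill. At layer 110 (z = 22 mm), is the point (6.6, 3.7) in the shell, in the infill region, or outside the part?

infill

At z = 22 mm: the cube is present — its section is the full 11.5×16.5 rectangle; the cylinder at (7.5, 14) is not intersected at this z (z outside [4, 10]); the 4×18.5 cube at (6.5, -3.5) contributes its full rectangle; Merging all regions: the regions partially overlap (shared area 60.00 mm²), so overlapping operands fuse into one piece — 1 connected region. Overall, the cross-section is a single solid region. The nearest boundary edge runs (6.50, -3.50)→(6.50, 0.00); distance from the point to it = 3.70 mm. The point is inside the cross-section and 3.70 mm from the nearest boundary — more than the 1.8 mm shell width (3 × 0.6), so it's in the infill interior.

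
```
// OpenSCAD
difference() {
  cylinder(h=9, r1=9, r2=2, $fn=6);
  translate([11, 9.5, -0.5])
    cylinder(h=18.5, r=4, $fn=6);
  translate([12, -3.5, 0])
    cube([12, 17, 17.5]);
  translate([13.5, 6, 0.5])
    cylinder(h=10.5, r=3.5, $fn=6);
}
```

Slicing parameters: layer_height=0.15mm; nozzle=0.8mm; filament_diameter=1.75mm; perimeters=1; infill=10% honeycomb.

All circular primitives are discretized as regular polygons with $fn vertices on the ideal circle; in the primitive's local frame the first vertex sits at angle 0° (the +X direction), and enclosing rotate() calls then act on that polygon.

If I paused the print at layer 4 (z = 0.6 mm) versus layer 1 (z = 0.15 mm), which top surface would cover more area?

Layer 4 (z = 0.6): the cone contributes a regular 6-gon of circumradius 8.533 (interpolated between r1=9 and r2=2 at t=0.067) (area = (6/2)·8.533²·sin(360°/6) = 189.19 mm²); the cylinder at (11, 9.5): section is a regular 6-gon, circumradius r=4 (area = (6/2)·4.000²·sin(360°/6) = 41.57 mm²); the cube at (12, -3.5) (footprint 12×17) is included at this height (area 204.00 mm²); the r=3.5 cylinder at (13.5, 6) gives a regular 6-gon of circumradius 3.5 (constant along its height) (area = (6/2)·3.500²·sin(360°/6) = 31.83 mm²); After the difference (first − rest): starting from the cone (189.19 mm²), the r=4 cylinder at (11, 9.5) misses the remaining region (no effect); the 12×17 cube at (12, -3.5) misses the remaining region (no effect); the r=3.5 cylinder at (13.5, 6) misses the remaining region (no effect) — area = 189.19 mm². So its area = 189.19 mm². Layer 1 (z = 0.15): the cone (r1=9→r2=2) has section circumradius 8.883 here — a regular 6-gon (area = (6/2)·8.883²·sin(360°/6) = 205.02 mm²); the cylinder at (11, 9.5): section is a regular 6-gon, circumradius r=4 (area = (6/2)·4.000²·sin(360°/6) = 41.57 mm²); the cube at (12, -3.5) (footprint 12×17) is included at this height (area 204.00 mm²); the cylinder at (13.5, 6) is not intersected at this z (z outside [0.5, 11]); After the difference (first − rest): starting from the cone (205.02 mm²), the r=4 cylinder at (11, 9.5) misses the remaining region (no effect); the 12×17 cube at (12, -3.5) misses the remaining region (no effect) — area = 205.02 mm². So its area = 205.02 mm². Layer 1 is larger (205.02 vs 189.19 mm²).

layer 1 (z = 0.15 mm)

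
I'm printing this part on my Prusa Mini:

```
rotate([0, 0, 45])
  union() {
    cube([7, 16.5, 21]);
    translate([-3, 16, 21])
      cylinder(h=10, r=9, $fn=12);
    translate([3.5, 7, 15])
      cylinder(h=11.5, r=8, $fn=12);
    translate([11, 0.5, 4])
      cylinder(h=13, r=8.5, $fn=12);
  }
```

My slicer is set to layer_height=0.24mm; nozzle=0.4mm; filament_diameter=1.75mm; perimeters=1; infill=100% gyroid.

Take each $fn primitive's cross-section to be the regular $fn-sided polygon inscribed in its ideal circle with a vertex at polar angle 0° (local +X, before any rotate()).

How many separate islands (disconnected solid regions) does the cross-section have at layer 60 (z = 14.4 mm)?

At z = 14.4 mm: the 7×16.5 cube contributes its full rectangle; the cylinder at (-3, 16) is absent (z outside [21, 31]); the cylinder at (3.5, 7) is not intersected at this z (z outside [15, 26.5]); the cylinder at (11, 0.5): section is a regular 12-gon, circumradius r=8.5; Combining (union): the regions partially overlap (shared area 24.55 mm²), so overlapping operands fuse into one piece — 1 connected region; (rotated 45° about Z; rotation is an isometry so areas/perimeters/island counts are preserved). Overall, the cross-section is a single solid region. Island count = 1.

1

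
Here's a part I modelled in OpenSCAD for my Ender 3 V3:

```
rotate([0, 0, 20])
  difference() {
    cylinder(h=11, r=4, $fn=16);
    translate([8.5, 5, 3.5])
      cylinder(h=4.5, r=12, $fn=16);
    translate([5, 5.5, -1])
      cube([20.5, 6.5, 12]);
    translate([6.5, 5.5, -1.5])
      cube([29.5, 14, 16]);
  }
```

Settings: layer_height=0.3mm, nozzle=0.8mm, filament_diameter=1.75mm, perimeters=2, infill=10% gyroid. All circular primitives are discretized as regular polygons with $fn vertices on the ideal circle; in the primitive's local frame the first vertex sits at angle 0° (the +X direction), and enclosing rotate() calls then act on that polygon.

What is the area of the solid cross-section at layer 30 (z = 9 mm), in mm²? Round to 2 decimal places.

48.98 mm²

At z = 9 mm: the r=4 cylinder gives a regular 16-gon of circumradius 4 (constant along its height) (area = (16/2)·4.000²·sin(360°/16) = 48.98 mm²); the cylinder at (8.5, 5) is absent (z outside [3.5, 8]); the cube at (5, 5.5) is present — its section is the full 20.5×6.5 rectangle (area 133.25 mm²); the cube at (6.5, 5.5) (footprint 29.5×14) is included at this height (area 413.00 mm²); After the difference (first − rest): starting from the r=4 cylinder (48.98 mm²), the 20.5×6.5 cube at (5, 5.5) misses the remaining region (no effect); the 29.5×14 cube at (6.5, 5.5) misses the remaining region (no effect) — area = 48.98 mm²; (rotated 20° about Z; rotation is an isometry so areas/perimeters/island counts are preserved). Overall, the cross-section is a single solid region. Net area = 48.98 mm².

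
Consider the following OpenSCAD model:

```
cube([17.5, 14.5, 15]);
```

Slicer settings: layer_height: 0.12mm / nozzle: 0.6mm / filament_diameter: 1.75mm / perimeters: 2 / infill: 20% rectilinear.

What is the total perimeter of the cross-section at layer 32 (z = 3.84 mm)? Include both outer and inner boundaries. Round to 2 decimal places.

64.00 mm

At z = 3.84 mm: the cube (footprint 17.5×14.5) is included at this height (perimeter 64.00 mm). Overall, the cross-section is a single solid region. Total boundary length (outer) = 64.00 mm.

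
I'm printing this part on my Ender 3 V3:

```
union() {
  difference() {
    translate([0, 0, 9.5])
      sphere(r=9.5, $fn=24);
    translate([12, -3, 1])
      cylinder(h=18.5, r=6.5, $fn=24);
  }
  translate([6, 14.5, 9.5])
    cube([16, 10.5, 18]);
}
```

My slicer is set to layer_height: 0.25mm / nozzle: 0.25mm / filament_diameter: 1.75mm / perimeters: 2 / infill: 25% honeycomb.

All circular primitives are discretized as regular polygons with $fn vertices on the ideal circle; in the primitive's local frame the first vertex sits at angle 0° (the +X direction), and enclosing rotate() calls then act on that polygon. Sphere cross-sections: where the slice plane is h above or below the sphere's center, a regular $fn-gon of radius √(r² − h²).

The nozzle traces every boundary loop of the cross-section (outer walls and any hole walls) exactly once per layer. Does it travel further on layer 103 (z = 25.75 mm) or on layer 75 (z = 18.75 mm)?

Layer 103 (z = 25.75): the sphere is absent (|z−center|=16.250 > r=9.5); the cylinder at (12, -3) does not reach this height (z outside [1, 19.5]); After the difference (first − rest): the first operand is absent here, so nothing remains; the cube at (6, 14.5) is present — its section is the full 16×10.5 rectangle (perimeter 53.00 mm); Taking the union: only the 16×10.5 cube at (6, 14.5) is present, so the union is just that shape — boundary = 53.00 mm. So its perimeter = 53.00 mm. Layer 75 (z = 18.75): the r=9.5 sphere slices to a regular 24-gon of circumradius 2.165 (√(r²−h²) with h=9.25 from center) (perimeter = 2·24·2.165·sin(180°/24) = 13.56 mm); the cylinder at (12, -3): section is a regular 24-gon, circumradius r=6.5 (perimeter = 2·24·6.500·sin(180°/24) = 40.72 mm); After the difference (first − rest): starting from the r=9.5 sphere, the r=6.5 cylinder at (12, -3) misses the remaining region (no effect) — boundary = 13.56 mm; the 16×10.5 cube at (6, 14.5) contributes its full rectangle (perimeter 53.00 mm); Taking the union: the 2 present regions are separate (no shared area or edge), so areas and boundary lengths simply add and each stays a separate island — boundary = 66.56 mm. So its perimeter = 66.56 mm. Layer 75 is larger (66.56 vs 53.00 mm).

layer 75 (z = 18.75 mm)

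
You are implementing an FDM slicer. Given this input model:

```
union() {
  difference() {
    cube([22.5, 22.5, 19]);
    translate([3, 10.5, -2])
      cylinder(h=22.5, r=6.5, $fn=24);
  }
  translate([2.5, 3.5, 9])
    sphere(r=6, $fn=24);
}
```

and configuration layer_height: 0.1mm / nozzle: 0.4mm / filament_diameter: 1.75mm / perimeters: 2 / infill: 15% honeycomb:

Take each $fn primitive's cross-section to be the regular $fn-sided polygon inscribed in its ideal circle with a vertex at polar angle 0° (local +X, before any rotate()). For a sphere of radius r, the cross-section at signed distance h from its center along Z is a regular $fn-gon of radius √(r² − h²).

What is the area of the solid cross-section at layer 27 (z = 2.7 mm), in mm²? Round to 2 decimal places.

At z = 2.7 mm: the cube is present — its section is the full 22.5×22.5 rectangle (area 506.25 mm²); the r=6.5 cylinder at (3, 10.5) contributes a regular 24-gon of circumradius 6.5 (area = (24/2)·6.500²·sin(360°/24) = 131.22 mm²); Taking the first minus the rest: starting from the 22.5×22.5 cube (506.25 mm²), the r=6.5 cylinder at (3, 10.5) partially overlaps it — only the 102.94 mm² overlap (of its 131.22 mm²) is removed, clipping the outline — area = 403.31 mm²; the sphere at (2.5, 3.5) does not reach this height (|z−center|=6.300 > r=6); Taking the union: only the result so far is present, so the union is just that shape — area = 403.31 mm². Overall, the cross-section is a single solid region. Net area = 403.31 mm².

403.31 mm²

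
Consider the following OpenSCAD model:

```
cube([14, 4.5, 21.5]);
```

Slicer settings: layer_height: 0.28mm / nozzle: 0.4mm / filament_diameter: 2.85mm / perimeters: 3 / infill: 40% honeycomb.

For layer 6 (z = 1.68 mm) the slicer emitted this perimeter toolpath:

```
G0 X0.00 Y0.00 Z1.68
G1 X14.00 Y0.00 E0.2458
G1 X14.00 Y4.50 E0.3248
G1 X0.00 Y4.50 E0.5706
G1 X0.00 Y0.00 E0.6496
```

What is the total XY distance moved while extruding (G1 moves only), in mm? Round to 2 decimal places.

Sum the Euclidean lengths of each G1 segment: total = 37.00 mm.

37.00 mm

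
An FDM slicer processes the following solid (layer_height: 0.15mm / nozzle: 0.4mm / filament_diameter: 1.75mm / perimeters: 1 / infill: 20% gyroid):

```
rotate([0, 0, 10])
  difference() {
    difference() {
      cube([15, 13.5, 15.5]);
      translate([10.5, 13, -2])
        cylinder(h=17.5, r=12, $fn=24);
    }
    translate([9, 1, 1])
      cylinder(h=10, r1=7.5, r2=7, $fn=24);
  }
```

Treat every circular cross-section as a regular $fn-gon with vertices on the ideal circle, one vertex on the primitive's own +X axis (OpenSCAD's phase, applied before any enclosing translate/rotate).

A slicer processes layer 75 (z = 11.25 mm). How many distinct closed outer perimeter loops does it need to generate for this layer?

At z = 11.25 mm: the cube is present — its section is the full 15×13.5 rectangle; the r=12 cylinder at (10.5, 13) gives a regular 24-gon of circumradius 12 (constant along its height); After the difference (first − rest): starting from the 15×13.5 cube, the r=12 cylinder at (10.5, 13) partially overlaps it — only the 166.24 mm² overlap (of its 447.24 mm²) is removed, clipping the outline — 1 connected region; the cone at (9, 1) does not reach this height (z outside [1, 11]); Subtracting the remaining from the first: none of the subtracted shapes is present at this height, so the result so far is unchanged — 1 connected region; (whole slice rotated 10° about Z — lengths, areas and connectivity unchanged). The result has 1 disconnected region.

1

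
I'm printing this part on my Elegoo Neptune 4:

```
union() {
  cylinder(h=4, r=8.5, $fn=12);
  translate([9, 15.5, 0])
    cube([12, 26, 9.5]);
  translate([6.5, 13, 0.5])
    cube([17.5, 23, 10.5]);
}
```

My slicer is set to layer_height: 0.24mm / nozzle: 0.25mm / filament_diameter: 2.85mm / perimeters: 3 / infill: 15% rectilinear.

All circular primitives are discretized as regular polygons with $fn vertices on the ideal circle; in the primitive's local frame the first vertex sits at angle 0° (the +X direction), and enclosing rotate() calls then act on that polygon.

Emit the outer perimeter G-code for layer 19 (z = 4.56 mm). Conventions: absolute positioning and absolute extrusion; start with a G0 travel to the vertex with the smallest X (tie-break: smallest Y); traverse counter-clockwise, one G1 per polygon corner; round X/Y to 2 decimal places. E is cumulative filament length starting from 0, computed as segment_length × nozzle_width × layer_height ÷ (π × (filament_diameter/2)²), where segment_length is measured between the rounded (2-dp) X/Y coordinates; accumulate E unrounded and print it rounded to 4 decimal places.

G0 X6.50 Y13.00 Z4.56
G1 X24.00 Y13.00 E0.1646
G1 X24.00 Y36.00 E0.3809
G1 X21.00 Y36.00 E0.4091
G1 X21.00 Y41.50 E0.4609
G1 X9.00 Y41.50 E0.5737
G1 X9.00 Y36.00 E0.6255
G1 X6.50 Y36.00 E0.6490
G1 X6.50 Y13.00 E0.8653

At z = 4.56 mm: the cylinder is not intersected at this z (z outside [0, 4]); the cube at (9, 15.5) is present — its section is the full 12×26 rectangle; the 17.5×23 cube at (6.5, 13) contributes its full rectangle; Combining (union): the regions partially overlap (shared area 246.00 mm²), so overlapping operands fuse into one piece — 1 connected region. The outline is a single polygon with 8 vertices. Extrusion per mm of travel: 0.25 × 0.24 / (π × 1.425²) = 0.009405. Accumulating E over each segment gives final E = 0.8653.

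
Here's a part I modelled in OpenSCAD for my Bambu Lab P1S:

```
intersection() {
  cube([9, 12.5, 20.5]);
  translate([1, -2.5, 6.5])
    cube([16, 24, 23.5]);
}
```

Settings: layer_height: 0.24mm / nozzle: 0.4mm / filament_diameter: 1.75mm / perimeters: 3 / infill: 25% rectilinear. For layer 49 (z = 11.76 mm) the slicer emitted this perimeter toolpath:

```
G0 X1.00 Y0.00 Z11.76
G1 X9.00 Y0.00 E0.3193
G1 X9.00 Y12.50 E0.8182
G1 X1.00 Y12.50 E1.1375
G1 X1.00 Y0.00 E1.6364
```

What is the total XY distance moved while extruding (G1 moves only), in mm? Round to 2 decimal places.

41.00 mm

Sum the Euclidean lengths of each G1 segment: total = 41.00 mm.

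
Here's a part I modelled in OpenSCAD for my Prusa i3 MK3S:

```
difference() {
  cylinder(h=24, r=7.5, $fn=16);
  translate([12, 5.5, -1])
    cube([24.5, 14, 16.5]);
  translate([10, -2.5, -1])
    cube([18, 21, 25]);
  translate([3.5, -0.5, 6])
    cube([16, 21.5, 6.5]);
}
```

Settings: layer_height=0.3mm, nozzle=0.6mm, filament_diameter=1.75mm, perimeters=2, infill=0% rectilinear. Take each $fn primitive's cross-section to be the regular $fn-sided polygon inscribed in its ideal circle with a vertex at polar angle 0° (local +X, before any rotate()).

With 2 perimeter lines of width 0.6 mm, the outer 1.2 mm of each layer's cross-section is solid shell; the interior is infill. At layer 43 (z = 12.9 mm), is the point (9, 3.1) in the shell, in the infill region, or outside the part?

At z = 12.9 mm: the r=7.5 cylinder contributes a regular 16-gon of circumradius 7.5; the cube at (12, 5.5) (footprint 24.5×14) is included at this height; the 18×21 cube at (10, -2.5) contributes its full rectangle; the cube at (3.5, -0.5) is absent (z outside [6, 12.5]); After the difference (first − rest): starting from the r=7.5 cylinder, the 24.5×14 cube at (12, 5.5) misses the remaining region (no effect); the 18×21 cube at (10, -2.5) misses the remaining region (no effect) — 1 connected region. Overall, the cross-section is a single solid region. The nearest boundary edge runs (6.93, 2.87)→(7.50, 0.00); distance from the point to it = 2.08 mm. The point is not inside any of the regions above, so it lies outside the cross-section (2.08 mm from the nearest boundary).

outside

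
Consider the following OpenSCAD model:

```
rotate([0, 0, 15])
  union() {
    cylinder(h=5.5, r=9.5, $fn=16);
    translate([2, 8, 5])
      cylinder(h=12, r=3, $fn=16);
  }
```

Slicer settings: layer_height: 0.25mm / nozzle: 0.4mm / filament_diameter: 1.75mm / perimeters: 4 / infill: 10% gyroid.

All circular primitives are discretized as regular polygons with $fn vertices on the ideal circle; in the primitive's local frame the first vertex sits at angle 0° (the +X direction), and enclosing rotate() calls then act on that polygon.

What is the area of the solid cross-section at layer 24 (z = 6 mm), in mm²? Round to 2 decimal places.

27.55 mm²

At z = 6 mm: the cylinder does not reach this height (z outside [0, 5.5]); the r=3 cylinder at (2, 8) contributes a regular 16-gon of circumradius 3 (area = (16/2)·3.000²·sin(360°/16) = 27.55 mm²); Merging all regions: only the r=3 cylinder at (2, 8) is present, so the union is just that shape — area = 27.55 mm²; (rotated 15° about Z; rotation is an isometry so areas/perimeters/island counts are preserved). Overall, the cross-section is a single solid region. Net area = 27.55 mm².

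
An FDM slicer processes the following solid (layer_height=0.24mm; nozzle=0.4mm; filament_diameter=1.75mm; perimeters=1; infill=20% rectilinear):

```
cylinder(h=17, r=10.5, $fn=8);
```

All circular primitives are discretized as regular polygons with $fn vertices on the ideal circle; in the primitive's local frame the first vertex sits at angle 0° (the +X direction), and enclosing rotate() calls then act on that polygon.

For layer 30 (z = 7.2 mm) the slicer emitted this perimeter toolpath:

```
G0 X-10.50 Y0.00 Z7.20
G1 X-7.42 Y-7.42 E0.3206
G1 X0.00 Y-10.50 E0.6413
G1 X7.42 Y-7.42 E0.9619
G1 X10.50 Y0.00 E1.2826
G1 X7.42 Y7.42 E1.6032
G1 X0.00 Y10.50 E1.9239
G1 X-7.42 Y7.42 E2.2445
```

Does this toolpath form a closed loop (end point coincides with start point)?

no

Start point (G0): (-10.50, 0.00). End point (last G1): the path does not return to the start — open.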